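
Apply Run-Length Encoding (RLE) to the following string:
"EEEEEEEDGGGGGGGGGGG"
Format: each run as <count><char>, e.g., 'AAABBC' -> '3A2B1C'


Scanning runs left to right:
  i=0: run of 'E' x 7 -> '7E'
  i=7: run of 'D' x 1 -> '1D'
  i=8: run of 'G' x 11 -> '11G'

RLE = 7E1D11G


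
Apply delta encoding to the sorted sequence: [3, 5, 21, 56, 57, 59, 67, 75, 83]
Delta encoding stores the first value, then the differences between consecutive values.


First value: 3
Deltas:
  5 - 3 = 2
  21 - 5 = 16
  56 - 21 = 35
  57 - 56 = 1
  59 - 57 = 2
  67 - 59 = 8
  75 - 67 = 8
  83 - 75 = 8


Delta encoded: [3, 2, 16, 35, 1, 2, 8, 8, 8]


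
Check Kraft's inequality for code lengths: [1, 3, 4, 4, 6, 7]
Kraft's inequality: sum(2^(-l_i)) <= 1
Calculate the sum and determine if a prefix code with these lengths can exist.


Sum = 2^(-1) + 2^(-3) + 2^(-4) + 2^(-4) + 2^(-6) + 2^(-7)
    = 0.5 + 0.125 + 0.0625 + 0.0625 + 0.015625 + 0.0078125
    = 99/128 = 0.7734375
Since 0.7734375 <= 1, Kraft's inequality IS satisfied.
A prefix code with these lengths CAN exist.

Kraft sum = 0.7734375. Satisfied.


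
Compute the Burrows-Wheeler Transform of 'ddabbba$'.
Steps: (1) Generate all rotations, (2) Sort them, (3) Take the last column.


Rotations (sorted):
  0: $ddabbba -> last char: a
  1: a$ddabbb -> last char: b
  2: abbba$dd -> last char: d
  3: ba$ddabb -> last char: b
  4: bba$ddab -> last char: b
  5: bbba$dda -> last char: a
  6: dabbba$d -> last char: d
  7: ddabbba$ -> last char: $


BWT = abdbbad$


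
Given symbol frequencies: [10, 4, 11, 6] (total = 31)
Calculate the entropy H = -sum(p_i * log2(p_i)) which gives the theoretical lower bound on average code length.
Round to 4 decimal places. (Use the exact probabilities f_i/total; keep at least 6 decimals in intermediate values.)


Per-symbol terms -p_i * log2(p_i) with p_i = f_i/31:
  p = 10/31 = 0.322581: log2(p) = -1.632268, -p*log2(p) = 0.526538
  p = 4/31 = 0.129032: log2(p) = -2.954196, -p*log2(p) = 0.381187
  p = 11/31 = 0.354839: log2(p) = -1.494765, -p*log2(p) = 0.530400
  p = 6/31 = 0.193548: log2(p) = -2.369234, -p*log2(p) = 0.458561
H = 0.526538 + 0.381187 + 0.530400 + 0.458561 = 1.896686

H = 1.8967 bits/symbol


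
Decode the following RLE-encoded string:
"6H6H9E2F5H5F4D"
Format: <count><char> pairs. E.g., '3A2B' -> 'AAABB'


Expanding each <count><char> pair:
  6H -> 'HHHHHH'
  6H -> 'HHHHHH'
  9E -> 'EEEEEEEEE'
  2F -> 'FF'
  5H -> 'HHHHH'
  5F -> 'FFFFF'
  4D -> 'DDDD'

Decoded = HHHHHHHHHHHHEEEEEEEEEFFHHHHHFFFFFDDDD


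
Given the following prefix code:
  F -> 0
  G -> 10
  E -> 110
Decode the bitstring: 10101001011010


Decoding step by step:
Bits 10 -> G
Bits 10 -> G
Bits 10 -> G
Bits 0 -> F
Bits 10 -> G
Bits 110 -> E
Bits 10 -> G


Decoded message: GGGFGEG


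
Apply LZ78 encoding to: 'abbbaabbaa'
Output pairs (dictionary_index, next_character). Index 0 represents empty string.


LZ78 encoding steps:
Dictionary: {0: ''}
Step 1: w='' (idx 0), next='a' -> output (0, 'a'), add 'a' as idx 1
Step 2: w='' (idx 0), next='b' -> output (0, 'b'), add 'b' as idx 2
Step 3: w='b' (idx 2), next='b' -> output (2, 'b'), add 'bb' as idx 3
Step 4: w='a' (idx 1), next='a' -> output (1, 'a'), add 'aa' as idx 4
Step 5: w='bb' (idx 3), next='a' -> output (3, 'a'), add 'bba' as idx 5
Step 6: w='a' (idx 1), end of input -> output (1, '')


Encoded: [(0, 'a'), (0, 'b'), (2, 'b'), (1, 'a'), (3, 'a'), (1, '')]


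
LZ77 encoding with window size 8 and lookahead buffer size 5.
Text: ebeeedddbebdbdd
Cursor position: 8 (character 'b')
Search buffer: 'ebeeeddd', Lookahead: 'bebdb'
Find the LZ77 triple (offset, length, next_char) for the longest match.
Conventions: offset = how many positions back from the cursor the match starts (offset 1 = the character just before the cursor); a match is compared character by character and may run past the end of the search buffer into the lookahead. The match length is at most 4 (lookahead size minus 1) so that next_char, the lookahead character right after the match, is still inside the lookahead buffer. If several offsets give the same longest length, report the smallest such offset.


Try each offset into the search buffer:
  offset=1 (pos 7, char 'd'): match length 0
  offset=2 (pos 6, char 'd'): match length 0
  offset=3 (pos 5, char 'd'): match length 0
  offset=4 (pos 4, char 'e'): match length 0
  offset=5 (pos 3, char 'e'): match length 0
  offset=6 (pos 2, char 'e'): match length 0
  offset=7 (pos 1, char 'b'): match length 2
  offset=8 (pos 0, char 'e'): match length 0
Longest match has length 2 at offset 7.
next_char = character at position 8 + 2 = 10 -> 'b'

Best match: offset=7, length=2 (matching 'be' starting at position 1)
LZ77 triple: (7, 2, 'b')


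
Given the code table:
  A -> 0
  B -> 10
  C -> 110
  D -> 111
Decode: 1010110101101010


Decoding:
10 -> B
10 -> B
110 -> C
10 -> B
110 -> C
10 -> B
10 -> B


Result: BBCBCBB


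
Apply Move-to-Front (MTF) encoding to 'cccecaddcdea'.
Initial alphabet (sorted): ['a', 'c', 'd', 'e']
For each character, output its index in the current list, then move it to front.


MTF encoding:
'c': index 1 in ['a', 'c', 'd', 'e'] -> ['c', 'a', 'd', 'e']
'c': index 0 in ['c', 'a', 'd', 'e'] -> ['c', 'a', 'd', 'e']
'c': index 0 in ['c', 'a', 'd', 'e'] -> ['c', 'a', 'd', 'e']
'e': index 3 in ['c', 'a', 'd', 'e'] -> ['e', 'c', 'a', 'd']
'c': index 1 in ['e', 'c', 'a', 'd'] -> ['c', 'e', 'a', 'd']
'a': index 2 in ['c', 'e', 'a', 'd'] -> ['a', 'c', 'e', 'd']
'd': index 3 in ['a', 'c', 'e', 'd'] -> ['d', 'a', 'c', 'e']
'd': index 0 in ['d', 'a', 'c', 'e'] -> ['d', 'a', 'c', 'e']
'c': index 2 in ['d', 'a', 'c', 'e'] -> ['c', 'd', 'a', 'e']
'd': index 1 in ['c', 'd', 'a', 'e'] -> ['d', 'c', 'a', 'e']
'e': index 3 in ['d', 'c', 'a', 'e'] -> ['e', 'd', 'c', 'a']
'a': index 3 in ['e', 'd', 'c', 'a'] -> ['a', 'e', 'd', 'c']


Output: [1, 0, 0, 3, 1, 2, 3, 0, 2, 1, 3, 3]


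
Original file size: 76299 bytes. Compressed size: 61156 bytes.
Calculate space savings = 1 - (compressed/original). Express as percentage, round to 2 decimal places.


ratio = compressed/original = 61156/76299 = 0.801531
savings = 1 - ratio = 1 - 0.801531 = 0.198469
as a percentage: 0.198469 * 100 = 19.85%

Space savings = 1 - 61156/76299 = 19.85%


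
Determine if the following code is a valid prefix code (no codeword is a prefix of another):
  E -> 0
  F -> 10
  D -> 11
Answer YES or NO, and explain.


Checking each pair (does one codeword prefix another?):
  E='0' vs F='10': no prefix
  E='0' vs D='11': no prefix
  F='10' vs E='0': no prefix
  F='10' vs D='11': no prefix
  D='11' vs E='0': no prefix
  D='11' vs F='10': no prefix
No violation found over all pairs.

YES -- this is a valid prefix code. No codeword is a prefix of any other codeword.


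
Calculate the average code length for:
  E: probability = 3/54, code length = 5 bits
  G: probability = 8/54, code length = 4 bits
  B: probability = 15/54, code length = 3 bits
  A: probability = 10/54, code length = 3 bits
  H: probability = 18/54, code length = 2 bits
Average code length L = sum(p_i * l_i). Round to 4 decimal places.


Weighted contributions p_i * l_i:
  E: (3/54) * 5 = 15/54
  G: (8/54) * 4 = 32/54
  B: (15/54) * 3 = 45/54
  A: (10/54) * 3 = 30/54
  H: (18/54) * 2 = 36/54
Sum = (15 + 32 + 45 + 30 + 36)/54 = 158/54

L = 158/54 = 2.9259 bits/symbol


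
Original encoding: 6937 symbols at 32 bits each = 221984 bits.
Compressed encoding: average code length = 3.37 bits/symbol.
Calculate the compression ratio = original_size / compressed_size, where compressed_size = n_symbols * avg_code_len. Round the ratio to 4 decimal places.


original_size = n_symbols * orig_bits = 6937 * 32 = 221984 bits
compressed_size = n_symbols * avg_code_len = 6937 * 3.37 = 23377.69 bits
ratio = original_size / compressed_size = 221984 / 23377.69 = 9.4955

Compression ratio = 9.4955


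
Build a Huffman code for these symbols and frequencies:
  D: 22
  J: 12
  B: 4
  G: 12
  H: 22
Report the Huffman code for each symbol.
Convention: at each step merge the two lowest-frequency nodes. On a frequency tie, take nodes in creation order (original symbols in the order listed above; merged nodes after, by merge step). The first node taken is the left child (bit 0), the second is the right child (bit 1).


Huffman tree construction:
Step 1: Merge B(4) + J(12) = 16
Step 2: Merge G(12) + (B+J)(16) = 28
Step 3: Merge D(22) + H(22) = 44
Step 4: Merge (G+(B+J))(28) + (D+H)(44) = 72
Read each symbol's code off the tree from the root (left child = 0, right child = 1).

Codes:
  D: 10 (length 2)
  J: 011 (length 3)
  B: 010 (length 3)
  G: 00 (length 2)
  H: 11 (length 2)
Average code length: 160/72 = 2.2222 bits/symbol


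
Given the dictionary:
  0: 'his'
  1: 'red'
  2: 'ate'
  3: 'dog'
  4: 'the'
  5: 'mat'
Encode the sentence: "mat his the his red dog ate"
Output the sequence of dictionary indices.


Look up each word in the dictionary:
  'mat' -> 5
  'his' -> 0
  'the' -> 4
  'his' -> 0
  'red' -> 1
  'dog' -> 3
  'ate' -> 2

Encoded: [5, 0, 4, 0, 1, 3, 2]


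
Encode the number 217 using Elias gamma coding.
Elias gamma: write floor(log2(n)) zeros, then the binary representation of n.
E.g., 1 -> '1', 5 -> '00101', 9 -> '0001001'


num_bits = floor(log2(217)) + 1 = 8
leading_zeros = num_bits - 1 = 7
binary(217) = 11011001

Elias gamma(217) = '0000000' + '11011001' = 000000011011001 (15 bits)


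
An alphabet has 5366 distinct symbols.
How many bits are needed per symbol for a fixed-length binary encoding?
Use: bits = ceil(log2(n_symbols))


log2(5366) = 12.3896
Bracket: 2^12 = 4096 < 5366 <= 2^13 = 8192
So ceil(log2(5366)) = 13

bits = ceil(log2(5366)) = ceil(12.3896) = 13 bits


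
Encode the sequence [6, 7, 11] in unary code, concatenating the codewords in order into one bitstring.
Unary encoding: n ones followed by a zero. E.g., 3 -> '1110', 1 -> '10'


Encode each number as n ones followed by a terminating 0:
  6 -> 1111110 (7 bits)
  7 -> 11111110 (8 bits)
  11 -> 111111111110 (12 bits)
Total length = 7 + 8 + 12 = 27 bits.

Unary([6, 7, 11]) = 111111011111110111111111110 (27 bits)


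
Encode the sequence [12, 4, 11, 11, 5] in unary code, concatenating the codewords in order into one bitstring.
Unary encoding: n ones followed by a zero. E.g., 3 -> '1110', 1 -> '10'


Encode each number as n ones followed by a terminating 0:
  12 -> 1111111111110 (13 bits)
  4 -> 11110 (5 bits)
  11 -> 111111111110 (12 bits)
  11 -> 111111111110 (12 bits)
  5 -> 111110 (6 bits)
Total length = 13 + 5 + 12 + 12 + 6 = 48 bits.

Unary([12, 4, 11, 11, 5]) = 111111111111011110111111111110111111111110111110 (48 bits)


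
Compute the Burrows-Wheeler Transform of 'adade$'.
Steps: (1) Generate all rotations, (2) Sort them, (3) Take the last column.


Rotations (sorted):
  0: $adade -> last char: e
  1: adade$ -> last char: $
  2: ade$ad -> last char: d
  3: dade$a -> last char: a
  4: de$ada -> last char: a
  5: e$adad -> last char: d


BWT = e$daad


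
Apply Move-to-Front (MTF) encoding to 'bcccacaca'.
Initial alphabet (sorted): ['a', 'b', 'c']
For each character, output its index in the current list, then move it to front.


MTF encoding:
'b': index 1 in ['a', 'b', 'c'] -> ['b', 'a', 'c']
'c': index 2 in ['b', 'a', 'c'] -> ['c', 'b', 'a']
'c': index 0 in ['c', 'b', 'a'] -> ['c', 'b', 'a']
'c': index 0 in ['c', 'b', 'a'] -> ['c', 'b', 'a']
'a': index 2 in ['c', 'b', 'a'] -> ['a', 'c', 'b']
'c': index 1 in ['a', 'c', 'b'] -> ['c', 'a', 'b']
'a': index 1 in ['c', 'a', 'b'] -> ['a', 'c', 'b']
'c': index 1 in ['a', 'c', 'b'] -> ['c', 'a', 'b']
'a': index 1 in ['c', 'a', 'b'] -> ['a', 'c', 'b']


Output: [1, 2, 0, 0, 2, 1, 1, 1, 1]


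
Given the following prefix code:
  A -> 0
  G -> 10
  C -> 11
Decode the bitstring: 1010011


Decoding step by step:
Bits 10 -> G
Bits 10 -> G
Bits 0 -> A
Bits 11 -> C


Decoded message: GGAC


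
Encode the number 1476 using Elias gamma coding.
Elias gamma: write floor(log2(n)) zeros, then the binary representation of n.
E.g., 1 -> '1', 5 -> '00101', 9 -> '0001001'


num_bits = floor(log2(1476)) + 1 = 11
leading_zeros = num_bits - 1 = 10
binary(1476) = 10111000100

Elias gamma(1476) = '0000000000' + '10111000100' = 000000000010111000100 (21 bits)


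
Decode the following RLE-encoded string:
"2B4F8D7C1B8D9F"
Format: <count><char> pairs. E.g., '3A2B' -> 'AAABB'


Expanding each <count><char> pair:
  2B -> 'BB'
  4F -> 'FFFF'
  8D -> 'DDDDDDDD'
  7C -> 'CCCCCCC'
  1B -> 'B'
  8D -> 'DDDDDDDD'
  9F -> 'FFFFFFFFF'

Decoded = BBFFFFDDDDDDDDCCCCCCCBDDDDDDDDFFFFFFFFF


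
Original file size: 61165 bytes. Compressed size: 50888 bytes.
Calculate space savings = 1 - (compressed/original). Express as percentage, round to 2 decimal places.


ratio = compressed/original = 50888/61165 = 0.831979
savings = 1 - ratio = 1 - 0.831979 = 0.168021
as a percentage: 0.168021 * 100 = 16.8%

Space savings = 1 - 50888/61165 = 16.8%


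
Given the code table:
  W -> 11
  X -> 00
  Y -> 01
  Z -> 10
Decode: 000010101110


Decoding:
00 -> X
00 -> X
10 -> Z
10 -> Z
11 -> W
10 -> Z


Result: XXZZWZ


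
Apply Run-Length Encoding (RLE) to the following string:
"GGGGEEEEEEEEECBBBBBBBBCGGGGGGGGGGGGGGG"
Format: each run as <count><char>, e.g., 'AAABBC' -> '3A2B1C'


Scanning runs left to right:
  i=0: run of 'G' x 4 -> '4G'
  i=4: run of 'E' x 9 -> '9E'
  i=13: run of 'C' x 1 -> '1C'
  i=14: run of 'B' x 8 -> '8B'
  i=22: run of 'C' x 1 -> '1C'
  i=23: run of 'G' x 15 -> '15G'

RLE = 4G9E1C8B1C15G


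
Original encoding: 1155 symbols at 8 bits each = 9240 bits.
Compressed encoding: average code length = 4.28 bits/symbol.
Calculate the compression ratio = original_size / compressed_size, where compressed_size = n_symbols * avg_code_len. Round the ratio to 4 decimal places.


original_size = n_symbols * orig_bits = 1155 * 8 = 9240 bits
compressed_size = n_symbols * avg_code_len = 1155 * 4.28 = 4943.4 bits
ratio = original_size / compressed_size = 9240 / 4943.4 = 1.8692

Compression ratio = 1.8692


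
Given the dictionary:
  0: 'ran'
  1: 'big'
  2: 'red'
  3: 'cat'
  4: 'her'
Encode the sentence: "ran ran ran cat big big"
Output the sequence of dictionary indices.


Look up each word in the dictionary:
  'ran' -> 0
  'ran' -> 0
  'ran' -> 0
  'cat' -> 3
  'big' -> 1
  'big' -> 1

Encoded: [0, 0, 0, 3, 1, 1]


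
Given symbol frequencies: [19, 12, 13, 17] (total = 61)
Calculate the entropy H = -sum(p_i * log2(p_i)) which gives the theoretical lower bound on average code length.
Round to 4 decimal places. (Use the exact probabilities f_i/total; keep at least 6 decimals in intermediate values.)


Per-symbol terms -p_i * log2(p_i) with p_i = f_i/61:
  p = 19/61 = 0.311475: log2(p) = -1.682810, -p*log2(p) = 0.524154
  p = 12/61 = 0.196721: log2(p) = -2.345775, -p*log2(p) = 0.461464
  p = 13/61 = 0.213115: log2(p) = -2.230298, -p*log2(p) = 0.475309
  p = 17/61 = 0.278689: log2(p) = -1.843274, -p*log2(p) = 0.513699
H = 0.524154 + 0.461464 + 0.475309 + 0.513699 = 1.974626

H = 1.9746 bits/symbol


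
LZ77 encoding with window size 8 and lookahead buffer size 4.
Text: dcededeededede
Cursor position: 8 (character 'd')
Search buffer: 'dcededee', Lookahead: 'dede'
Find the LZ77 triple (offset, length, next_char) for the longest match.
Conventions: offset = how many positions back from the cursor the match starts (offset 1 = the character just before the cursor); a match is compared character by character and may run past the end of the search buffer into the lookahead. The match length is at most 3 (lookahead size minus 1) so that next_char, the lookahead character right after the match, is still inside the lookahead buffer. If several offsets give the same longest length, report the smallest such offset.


Try each offset into the search buffer:
  offset=1 (pos 7, char 'e'): match length 0
  offset=2 (pos 6, char 'e'): match length 0
  offset=3 (pos 5, char 'd'): match length 2
  offset=4 (pos 4, char 'e'): match length 0
  offset=5 (pos 3, char 'd'): match length 3
  offset=6 (pos 2, char 'e'): match length 0
  offset=7 (pos 1, char 'c'): match length 0
  offset=8 (pos 0, char 'd'): match length 1
Longest match has length 3 at offset 5.
next_char = character at position 8 + 3 = 11 -> 'e'

Best match: offset=5, length=3 (matching 'ded' starting at position 3)
LZ77 triple: (5, 3, 'e')


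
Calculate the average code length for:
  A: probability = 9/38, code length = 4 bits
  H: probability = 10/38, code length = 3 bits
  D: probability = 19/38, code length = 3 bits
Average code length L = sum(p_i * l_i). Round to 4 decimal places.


Weighted contributions p_i * l_i:
  A: (9/38) * 4 = 36/38
  H: (10/38) * 3 = 30/38
  D: (19/38) * 3 = 57/38
Sum = (36 + 30 + 57)/38 = 123/38

L = 123/38 = 3.2368 bits/symbol


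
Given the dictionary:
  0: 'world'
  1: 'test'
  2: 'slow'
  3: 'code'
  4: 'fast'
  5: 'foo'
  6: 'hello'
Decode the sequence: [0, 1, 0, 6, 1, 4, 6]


Look up each index in the dictionary:
  0 -> 'world'
  1 -> 'test'
  0 -> 'world'
  6 -> 'hello'
  1 -> 'test'
  4 -> 'fast'
  6 -> 'hello'

Decoded: "world test world hello test fast hello"


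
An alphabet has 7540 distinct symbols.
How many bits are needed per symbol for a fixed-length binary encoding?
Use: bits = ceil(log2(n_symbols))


log2(7540) = 12.8803
Bracket: 2^12 = 4096 < 7540 <= 2^13 = 8192
So ceil(log2(7540)) = 13

bits = ceil(log2(7540)) = ceil(12.8803) = 13 bits


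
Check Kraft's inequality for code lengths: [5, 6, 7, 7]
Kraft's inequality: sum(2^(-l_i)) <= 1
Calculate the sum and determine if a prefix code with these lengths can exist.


Sum = 2^(-5) + 2^(-6) + 2^(-7) + 2^(-7)
    = 0.03125 + 0.015625 + 0.0078125 + 0.0078125
    = 8/128 = 0.0625
Since 0.0625 <= 1, Kraft's inequality IS satisfied.
A prefix code with these lengths CAN exist.

Kraft sum = 0.0625. Satisfied.


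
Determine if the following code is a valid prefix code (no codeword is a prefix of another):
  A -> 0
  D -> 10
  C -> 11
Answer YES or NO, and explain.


Checking each pair (does one codeword prefix another?):
  A='0' vs D='10': no prefix
  A='0' vs C='11': no prefix
  D='10' vs A='0': no prefix
  D='10' vs C='11': no prefix
  C='11' vs A='0': no prefix
  C='11' vs D='10': no prefix
No violation found over all pairs.

YES -- this is a valid prefix code. No codeword is a prefix of any other codeword.


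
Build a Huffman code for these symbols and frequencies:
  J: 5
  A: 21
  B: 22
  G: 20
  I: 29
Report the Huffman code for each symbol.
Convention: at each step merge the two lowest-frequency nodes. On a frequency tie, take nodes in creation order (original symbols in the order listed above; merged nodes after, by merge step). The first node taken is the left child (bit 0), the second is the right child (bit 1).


Huffman tree construction:
Step 1: Merge J(5) + G(20) = 25
Step 2: Merge A(21) + B(22) = 43
Step 3: Merge (J+G)(25) + I(29) = 54
Step 4: Merge (A+B)(43) + ((J+G)+I)(54) = 97
Read each symbol's code off the tree from the root (left child = 0, right child = 1).

Codes:
  J: 100 (length 3)
  A: 00 (length 2)
  B: 01 (length 2)
  G: 101 (length 3)
  I: 11 (length 2)
Average code length: 219/97 = 2.2577 bits/symbol


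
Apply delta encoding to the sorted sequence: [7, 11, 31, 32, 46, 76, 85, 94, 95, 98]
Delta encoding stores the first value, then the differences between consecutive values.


First value: 7
Deltas:
  11 - 7 = 4
  31 - 11 = 20
  32 - 31 = 1
  46 - 32 = 14
  76 - 46 = 30
  85 - 76 = 9
  94 - 85 = 9
  95 - 94 = 1
  98 - 95 = 3


Delta encoded: [7, 4, 20, 1, 14, 30, 9, 9, 1, 3]


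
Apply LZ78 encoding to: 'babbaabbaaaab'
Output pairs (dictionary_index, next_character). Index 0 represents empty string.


LZ78 encoding steps:
Dictionary: {0: ''}
Step 1: w='' (idx 0), next='b' -> output (0, 'b'), add 'b' as idx 1
Step 2: w='' (idx 0), next='a' -> output (0, 'a'), add 'a' as idx 2
Step 3: w='b' (idx 1), next='b' -> output (1, 'b'), add 'bb' as idx 3
Step 4: w='a' (idx 2), next='a' -> output (2, 'a'), add 'aa' as idx 4
Step 5: w='bb' (idx 3), next='a' -> output (3, 'a'), add 'bba' as idx 5
Step 6: w='aa' (idx 4), next='a' -> output (4, 'a'), add 'aaa' as idx 6
Step 7: w='b' (idx 1), end of input -> output (1, '')


Encoded: [(0, 'b'), (0, 'a'), (1, 'b'), (2, 'a'), (3, 'a'), (4, 'a'), (1, '')]


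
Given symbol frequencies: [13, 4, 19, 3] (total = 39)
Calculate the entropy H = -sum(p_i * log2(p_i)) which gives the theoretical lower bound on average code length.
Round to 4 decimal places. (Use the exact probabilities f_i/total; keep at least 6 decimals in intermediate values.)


Per-symbol terms -p_i * log2(p_i) with p_i = f_i/39:
  p = 13/39 = 0.333333: log2(p) = -1.584963, -p*log2(p) = 0.528321
  p = 4/39 = 0.102564: log2(p) = -3.285402, -p*log2(p) = 0.336964
  p = 19/39 = 0.487179: log2(p) = -1.037475, -p*log2(p) = 0.505436
  p = 3/39 = 0.076923: log2(p) = -3.700440, -p*log2(p) = 0.284649
H = 0.528321 + 0.336964 + 0.505436 + 0.284649 = 1.655370

H = 1.6554 bits/symbol


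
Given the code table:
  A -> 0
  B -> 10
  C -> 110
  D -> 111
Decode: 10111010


Decoding:
10 -> B
111 -> D
0 -> A
10 -> B


Result: BDAB


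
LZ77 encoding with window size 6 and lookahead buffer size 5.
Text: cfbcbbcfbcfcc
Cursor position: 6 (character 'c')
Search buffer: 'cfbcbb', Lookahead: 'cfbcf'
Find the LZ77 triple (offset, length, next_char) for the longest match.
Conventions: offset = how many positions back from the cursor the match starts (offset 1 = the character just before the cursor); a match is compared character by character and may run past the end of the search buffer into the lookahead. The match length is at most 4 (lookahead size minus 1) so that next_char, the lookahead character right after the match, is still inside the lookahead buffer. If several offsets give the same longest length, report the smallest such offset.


Try each offset into the search buffer:
  offset=1 (pos 5, char 'b'): match length 0
  offset=2 (pos 4, char 'b'): match length 0
  offset=3 (pos 3, char 'c'): match length 1
  offset=4 (pos 2, char 'b'): match length 0
  offset=5 (pos 1, char 'f'): match length 0
  offset=6 (pos 0, char 'c'): match length 4
Longest match has length 4 at offset 6.
next_char = character at position 6 + 4 = 10 -> 'f'

Best match: offset=6, length=4 (matching 'cfbc' starting at position 0)
LZ77 triple: (6, 4, 'f')


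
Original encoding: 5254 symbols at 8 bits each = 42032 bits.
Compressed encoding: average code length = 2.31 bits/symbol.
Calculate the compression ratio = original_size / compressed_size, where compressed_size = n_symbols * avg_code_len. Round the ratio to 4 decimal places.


original_size = n_symbols * orig_bits = 5254 * 8 = 42032 bits
compressed_size = n_symbols * avg_code_len = 5254 * 2.31 = 12136.74 bits
ratio = original_size / compressed_size = 42032 / 12136.74 = 3.4632

Compression ratio = 3.4632


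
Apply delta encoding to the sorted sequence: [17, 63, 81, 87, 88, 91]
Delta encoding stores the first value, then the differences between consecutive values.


First value: 17
Deltas:
  63 - 17 = 46
  81 - 63 = 18
  87 - 81 = 6
  88 - 87 = 1
  91 - 88 = 3


Delta encoded: [17, 46, 18, 6, 1, 3]


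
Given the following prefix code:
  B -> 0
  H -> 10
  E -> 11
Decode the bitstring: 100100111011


Decoding step by step:
Bits 10 -> H
Bits 0 -> B
Bits 10 -> H
Bits 0 -> B
Bits 11 -> E
Bits 10 -> H
Bits 11 -> E


Decoded message: HBHBEHE


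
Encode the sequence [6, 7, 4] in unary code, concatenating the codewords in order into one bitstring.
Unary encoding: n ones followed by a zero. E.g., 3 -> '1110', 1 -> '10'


Encode each number as n ones followed by a terminating 0:
  6 -> 1111110 (7 bits)
  7 -> 11111110 (8 bits)
  4 -> 11110 (5 bits)
Total length = 7 + 8 + 5 = 20 bits.

Unary([6, 7, 4]) = 11111101111111011110 (20 bits)


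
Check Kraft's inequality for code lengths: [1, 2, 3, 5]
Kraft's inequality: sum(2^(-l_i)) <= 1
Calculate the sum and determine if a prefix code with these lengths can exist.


Sum = 2^(-1) + 2^(-2) + 2^(-3) + 2^(-5)
    = 0.5 + 0.25 + 0.125 + 0.03125
    = 29/32 = 0.90625
Since 0.90625 <= 1, Kraft's inequality IS satisfied.
A prefix code with these lengths CAN exist.

Kraft sum = 0.90625. Satisfied.


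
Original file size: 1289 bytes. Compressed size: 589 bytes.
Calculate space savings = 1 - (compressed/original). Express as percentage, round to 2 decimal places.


ratio = compressed/original = 589/1289 = 0.456943
savings = 1 - ratio = 1 - 0.456943 = 0.543057
as a percentage: 0.543057 * 100 = 54.31%

Space savings = 1 - 589/1289 = 54.31%


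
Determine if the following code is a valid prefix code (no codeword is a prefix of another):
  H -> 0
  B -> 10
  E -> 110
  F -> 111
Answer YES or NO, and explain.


Checking each pair (does one codeword prefix another?):
  H='0' vs B='10': no prefix
  H='0' vs E='110': no prefix
  H='0' vs F='111': no prefix
  B='10' vs H='0': no prefix
  B='10' vs E='110': no prefix
  B='10' vs F='111': no prefix
  E='110' vs H='0': no prefix
  E='110' vs B='10': no prefix
  E='110' vs F='111': no prefix
  F='111' vs H='0': no prefix
  F='111' vs B='10': no prefix
  F='111' vs E='110': no prefix
No violation found over all pairs.

YES -- this is a valid prefix code. No codeword is a prefix of any other codeword.


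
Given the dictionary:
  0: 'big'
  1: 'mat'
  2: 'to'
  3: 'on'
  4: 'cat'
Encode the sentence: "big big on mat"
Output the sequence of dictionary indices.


Look up each word in the dictionary:
  'big' -> 0
  'big' -> 0
  'on' -> 3
  'mat' -> 1

Encoded: [0, 0, 3, 1]


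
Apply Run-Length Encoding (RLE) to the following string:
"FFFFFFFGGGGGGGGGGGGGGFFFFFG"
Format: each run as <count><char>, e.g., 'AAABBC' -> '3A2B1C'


Scanning runs left to right:
  i=0: run of 'F' x 7 -> '7F'
  i=7: run of 'G' x 14 -> '14G'
  i=21: run of 'F' x 5 -> '5F'
  i=26: run of 'G' x 1 -> '1G'

RLE = 7F14G5F1G


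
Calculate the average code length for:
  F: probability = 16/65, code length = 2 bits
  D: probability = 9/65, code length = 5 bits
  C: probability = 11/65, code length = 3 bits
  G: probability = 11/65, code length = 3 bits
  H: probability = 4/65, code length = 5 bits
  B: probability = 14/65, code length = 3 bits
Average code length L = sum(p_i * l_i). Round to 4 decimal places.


Weighted contributions p_i * l_i:
  F: (16/65) * 2 = 32/65
  D: (9/65) * 5 = 45/65
  C: (11/65) * 3 = 33/65
  G: (11/65) * 3 = 33/65
  H: (4/65) * 5 = 20/65
  B: (14/65) * 3 = 42/65
Sum = (32 + 45 + 33 + 33 + 20 + 42)/65 = 205/65

L = 205/65 = 3.1538 bits/symbol


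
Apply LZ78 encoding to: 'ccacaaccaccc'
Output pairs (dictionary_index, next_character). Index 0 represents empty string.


LZ78 encoding steps:
Dictionary: {0: ''}
Step 1: w='' (idx 0), next='c' -> output (0, 'c'), add 'c' as idx 1
Step 2: w='c' (idx 1), next='a' -> output (1, 'a'), add 'ca' as idx 2
Step 3: w='ca' (idx 2), next='a' -> output (2, 'a'), add 'caa' as idx 3
Step 4: w='c' (idx 1), next='c' -> output (1, 'c'), add 'cc' as idx 4
Step 5: w='' (idx 0), next='a' -> output (0, 'a'), add 'a' as idx 5
Step 6: w='cc' (idx 4), next='c' -> output (4, 'c'), add 'ccc' as idx 6


Encoded: [(0, 'c'), (1, 'a'), (2, 'a'), (1, 'c'), (0, 'a'), (4, 'c')]


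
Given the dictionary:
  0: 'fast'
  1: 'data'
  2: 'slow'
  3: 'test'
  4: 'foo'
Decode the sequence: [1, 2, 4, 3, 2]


Look up each index in the dictionary:
  1 -> 'data'
  2 -> 'slow'
  4 -> 'foo'
  3 -> 'test'
  2 -> 'slow'

Decoded: "data slow foo test slow"


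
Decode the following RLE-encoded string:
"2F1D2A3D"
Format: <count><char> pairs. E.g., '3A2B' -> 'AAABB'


Expanding each <count><char> pair:
  2F -> 'FF'
  1D -> 'D'
  2A -> 'AA'
  3D -> 'DDD'

Decoded = FFDAADDD


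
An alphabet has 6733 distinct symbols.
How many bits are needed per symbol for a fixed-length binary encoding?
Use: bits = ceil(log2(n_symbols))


log2(6733) = 12.717
Bracket: 2^12 = 4096 < 6733 <= 2^13 = 8192
So ceil(log2(6733)) = 13

bits = ceil(log2(6733)) = ceil(12.717) = 13 bits


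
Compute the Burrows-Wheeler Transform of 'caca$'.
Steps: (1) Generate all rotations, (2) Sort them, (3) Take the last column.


Rotations (sorted):
  0: $caca -> last char: a
  1: a$cac -> last char: c
  2: aca$c -> last char: c
  3: ca$ca -> last char: a
  4: caca$ -> last char: $


BWT = acca$


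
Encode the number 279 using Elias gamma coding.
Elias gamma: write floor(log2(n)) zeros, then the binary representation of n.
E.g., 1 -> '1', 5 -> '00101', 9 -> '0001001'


num_bits = floor(log2(279)) + 1 = 9
leading_zeros = num_bits - 1 = 8
binary(279) = 100010111

Elias gamma(279) = '00000000' + '100010111' = 00000000100010111 (17 bits)


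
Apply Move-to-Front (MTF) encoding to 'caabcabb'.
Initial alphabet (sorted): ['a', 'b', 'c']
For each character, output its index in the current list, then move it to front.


MTF encoding:
'c': index 2 in ['a', 'b', 'c'] -> ['c', 'a', 'b']
'a': index 1 in ['c', 'a', 'b'] -> ['a', 'c', 'b']
'a': index 0 in ['a', 'c', 'b'] -> ['a', 'c', 'b']
'b': index 2 in ['a', 'c', 'b'] -> ['b', 'a', 'c']
'c': index 2 in ['b', 'a', 'c'] -> ['c', 'b', 'a']
'a': index 2 in ['c', 'b', 'a'] -> ['a', 'c', 'b']
'b': index 2 in ['a', 'c', 'b'] -> ['b', 'a', 'c']
'b': index 0 in ['b', 'a', 'c'] -> ['b', 'a', 'c']


Output: [2, 1, 0, 2, 2, 2, 2, 0]


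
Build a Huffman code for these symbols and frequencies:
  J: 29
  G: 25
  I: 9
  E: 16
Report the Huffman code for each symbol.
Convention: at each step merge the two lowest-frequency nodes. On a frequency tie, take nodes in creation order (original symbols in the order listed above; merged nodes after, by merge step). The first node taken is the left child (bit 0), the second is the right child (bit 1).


Huffman tree construction:
Step 1: Merge I(9) + E(16) = 25
Step 2: Merge G(25) + (I+E)(25) = 50
Step 3: Merge J(29) + (G+(I+E))(50) = 79
Read each symbol's code off the tree from the root (left child = 0, right child = 1).

Codes:
  J: 0 (length 1)
  G: 10 (length 2)
  I: 110 (length 3)
  E: 111 (length 3)
Average code length: 154/79 = 1.9494 bits/symbol


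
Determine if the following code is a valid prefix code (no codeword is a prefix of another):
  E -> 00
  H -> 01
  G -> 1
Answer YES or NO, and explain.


Checking each pair (does one codeword prefix another?):
  E='00' vs H='01': no prefix
  E='00' vs G='1': no prefix
  H='01' vs E='00': no prefix
  H='01' vs G='1': no prefix
  G='1' vs E='00': no prefix
  G='1' vs H='01': no prefix
No violation found over all pairs.

YES -- this is a valid prefix code. No codeword is a prefix of any other codeword.


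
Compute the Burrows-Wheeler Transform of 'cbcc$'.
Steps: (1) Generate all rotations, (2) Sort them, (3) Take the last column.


Rotations (sorted):
  0: $cbcc -> last char: c
  1: bcc$c -> last char: c
  2: c$cbc -> last char: c
  3: cbcc$ -> last char: $
  4: cc$cb -> last char: b


BWT = ccc$b


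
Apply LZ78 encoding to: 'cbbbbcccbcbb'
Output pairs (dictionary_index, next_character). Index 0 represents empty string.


LZ78 encoding steps:
Dictionary: {0: ''}
Step 1: w='' (idx 0), next='c' -> output (0, 'c'), add 'c' as idx 1
Step 2: w='' (idx 0), next='b' -> output (0, 'b'), add 'b' as idx 2
Step 3: w='b' (idx 2), next='b' -> output (2, 'b'), add 'bb' as idx 3
Step 4: w='b' (idx 2), next='c' -> output (2, 'c'), add 'bc' as idx 4
Step 5: w='c' (idx 1), next='c' -> output (1, 'c'), add 'cc' as idx 5
Step 6: w='bc' (idx 4), next='b' -> output (4, 'b'), add 'bcb' as idx 6
Step 7: w='b' (idx 2), end of input -> output (2, '')


Encoded: [(0, 'c'), (0, 'b'), (2, 'b'), (2, 'c'), (1, 'c'), (4, 'b'), (2, '')]


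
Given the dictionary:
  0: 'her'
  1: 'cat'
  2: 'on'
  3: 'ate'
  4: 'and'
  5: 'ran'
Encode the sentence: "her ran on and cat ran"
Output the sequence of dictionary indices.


Look up each word in the dictionary:
  'her' -> 0
  'ran' -> 5
  'on' -> 2
  'and' -> 4
  'cat' -> 1
  'ran' -> 5

Encoded: [0, 5, 2, 4, 1, 5]


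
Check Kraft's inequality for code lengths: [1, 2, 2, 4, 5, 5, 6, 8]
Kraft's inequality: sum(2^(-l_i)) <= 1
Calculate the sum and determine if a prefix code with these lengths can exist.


Sum = 2^(-1) + 2^(-2) + 2^(-2) + 2^(-4) + 2^(-5) + 2^(-5) + 2^(-6) + 2^(-8)
    = 0.5 + 0.25 + 0.25 + 0.0625 + 0.03125 + 0.03125 + 0.015625 + 0.00390625
    = 293/256 = 1.14453125
Since 1.14453125 > 1, Kraft's inequality is NOT satisfied.
A prefix code with these lengths CANNOT exist.

Kraft sum = 1.14453125. Not satisfied.


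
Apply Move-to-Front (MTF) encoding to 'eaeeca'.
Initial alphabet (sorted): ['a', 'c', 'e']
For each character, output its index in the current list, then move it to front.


MTF encoding:
'e': index 2 in ['a', 'c', 'e'] -> ['e', 'a', 'c']
'a': index 1 in ['e', 'a', 'c'] -> ['a', 'e', 'c']
'e': index 1 in ['a', 'e', 'c'] -> ['e', 'a', 'c']
'e': index 0 in ['e', 'a', 'c'] -> ['e', 'a', 'c']
'c': index 2 in ['e', 'a', 'c'] -> ['c', 'e', 'a']
'a': index 2 in ['c', 'e', 'a'] -> ['a', 'c', 'e']


Output: [2, 1, 1, 0, 2, 2]


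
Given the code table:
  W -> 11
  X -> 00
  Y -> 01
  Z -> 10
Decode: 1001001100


Decoding:
10 -> Z
01 -> Y
00 -> X
11 -> W
00 -> X


Result: ZYXWX


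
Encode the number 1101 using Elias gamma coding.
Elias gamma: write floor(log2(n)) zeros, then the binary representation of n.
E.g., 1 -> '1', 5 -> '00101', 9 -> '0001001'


num_bits = floor(log2(1101)) + 1 = 11
leading_zeros = num_bits - 1 = 10
binary(1101) = 10001001101

Elias gamma(1101) = '0000000000' + '10001001101' = 000000000010001001101 (21 bits)


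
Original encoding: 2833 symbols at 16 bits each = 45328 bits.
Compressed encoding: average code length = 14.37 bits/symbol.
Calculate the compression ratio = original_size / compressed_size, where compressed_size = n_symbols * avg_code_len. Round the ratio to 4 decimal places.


original_size = n_symbols * orig_bits = 2833 * 16 = 45328 bits
compressed_size = n_symbols * avg_code_len = 2833 * 14.37 = 40710.21 bits
ratio = original_size / compressed_size = 45328 / 40710.21 = 1.1134

Compression ratio = 1.1134


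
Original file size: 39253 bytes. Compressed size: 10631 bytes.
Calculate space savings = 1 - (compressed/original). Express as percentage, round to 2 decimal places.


ratio = compressed/original = 10631/39253 = 0.270833
savings = 1 - ratio = 1 - 0.270833 = 0.729167
as a percentage: 0.729167 * 100 = 72.92%

Space savings = 1 - 10631/39253 = 72.92%


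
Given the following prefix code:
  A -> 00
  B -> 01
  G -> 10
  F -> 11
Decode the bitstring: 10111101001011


Decoding step by step:
Bits 10 -> G
Bits 11 -> F
Bits 11 -> F
Bits 01 -> B
Bits 00 -> A
Bits 10 -> G
Bits 11 -> F


Decoded message: GFFBAGF


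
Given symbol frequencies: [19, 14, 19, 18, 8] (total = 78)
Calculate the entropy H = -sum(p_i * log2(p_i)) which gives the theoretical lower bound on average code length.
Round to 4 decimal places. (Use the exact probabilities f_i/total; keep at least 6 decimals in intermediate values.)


Per-symbol terms -p_i * log2(p_i) with p_i = f_i/78:
  p = 19/78 = 0.243590: log2(p) = -2.037475, -p*log2(p) = 0.496308
  p = 14/78 = 0.179487: log2(p) = -2.478047, -p*log2(p) = 0.444778
  p = 19/78 = 0.243590: log2(p) = -2.037475, -p*log2(p) = 0.496308
  p = 18/78 = 0.230769: log2(p) = -2.115477, -p*log2(p) = 0.488187
  p = 8/78 = 0.102564: log2(p) = -3.285402, -p*log2(p) = 0.336964
H = 0.496308 + 0.444778 + 0.496308 + 0.488187 + 0.336964 = 2.262545

H = 2.2625 bits/symbol


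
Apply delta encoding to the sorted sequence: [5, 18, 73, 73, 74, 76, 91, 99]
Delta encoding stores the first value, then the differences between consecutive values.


First value: 5
Deltas:
  18 - 5 = 13
  73 - 18 = 55
  73 - 73 = 0
  74 - 73 = 1
  76 - 74 = 2
  91 - 76 = 15
  99 - 91 = 8


Delta encoded: [5, 13, 55, 0, 1, 2, 15, 8]


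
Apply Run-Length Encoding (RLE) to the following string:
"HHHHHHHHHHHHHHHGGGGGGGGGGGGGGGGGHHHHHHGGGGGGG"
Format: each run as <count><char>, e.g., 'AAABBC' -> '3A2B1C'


Scanning runs left to right:
  i=0: run of 'H' x 15 -> '15H'
  i=15: run of 'G' x 17 -> '17G'
  i=32: run of 'H' x 6 -> '6H'
  i=38: run of 'G' x 7 -> '7G'

RLE = 15H17G6H7G


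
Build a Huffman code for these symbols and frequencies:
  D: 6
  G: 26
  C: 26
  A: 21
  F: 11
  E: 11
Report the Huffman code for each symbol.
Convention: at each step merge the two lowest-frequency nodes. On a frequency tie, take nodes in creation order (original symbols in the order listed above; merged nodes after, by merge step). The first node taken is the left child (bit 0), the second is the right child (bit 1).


Huffman tree construction:
Step 1: Merge D(6) + F(11) = 17
Step 2: Merge E(11) + (D+F)(17) = 28
Step 3: Merge A(21) + G(26) = 47
Step 4: Merge C(26) + (E+(D+F))(28) = 54
Step 5: Merge (A+G)(47) + (C+(E+(D+F)))(54) = 101
Read each symbol's code off the tree from the root (left child = 0, right child = 1).

Codes:
  D: 1110 (length 4)
  G: 01 (length 2)
  C: 10 (length 2)
  A: 00 (length 2)
  F: 1111 (length 4)
  E: 110 (length 3)
Average code length: 247/101 = 2.4455 bits/symbol


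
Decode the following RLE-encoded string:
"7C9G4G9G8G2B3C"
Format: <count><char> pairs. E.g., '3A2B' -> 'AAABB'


Expanding each <count><char> pair:
  7C -> 'CCCCCCC'
  9G -> 'GGGGGGGGG'
  4G -> 'GGGG'
  9G -> 'GGGGGGGGG'
  8G -> 'GGGGGGGG'
  2B -> 'BB'
  3C -> 'CCC'

Decoded = CCCCCCCGGGGGGGGGGGGGGGGGGGGGGGGGGGGGGBBCCC


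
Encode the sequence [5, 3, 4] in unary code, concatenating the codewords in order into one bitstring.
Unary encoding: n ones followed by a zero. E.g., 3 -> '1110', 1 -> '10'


Encode each number as n ones followed by a terminating 0:
  5 -> 111110 (6 bits)
  3 -> 1110 (4 bits)
  4 -> 11110 (5 bits)
Total length = 6 + 4 + 5 = 15 bits.

Unary([5, 3, 4]) = 111110111011110 (15 bits)


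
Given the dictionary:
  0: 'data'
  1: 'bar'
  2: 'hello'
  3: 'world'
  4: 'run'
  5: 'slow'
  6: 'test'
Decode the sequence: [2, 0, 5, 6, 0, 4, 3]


Look up each index in the dictionary:
  2 -> 'hello'
  0 -> 'data'
  5 -> 'slow'
  6 -> 'test'
  0 -> 'data'
  4 -> 'run'
  3 -> 'world'

Decoded: "hello data slow test data run world"


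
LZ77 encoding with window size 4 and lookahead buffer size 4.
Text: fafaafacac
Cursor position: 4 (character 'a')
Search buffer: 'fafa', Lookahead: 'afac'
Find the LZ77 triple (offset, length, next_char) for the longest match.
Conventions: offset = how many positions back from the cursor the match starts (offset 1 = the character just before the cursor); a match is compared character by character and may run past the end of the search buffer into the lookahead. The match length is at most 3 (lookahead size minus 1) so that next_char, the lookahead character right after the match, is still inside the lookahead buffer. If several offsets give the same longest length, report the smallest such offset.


Try each offset into the search buffer:
  offset=1 (pos 3, char 'a'): match length 1
  offset=2 (pos 2, char 'f'): match length 0
  offset=3 (pos 1, char 'a'): match length 3
  offset=4 (pos 0, char 'f'): match length 0
Longest match has length 3 at offset 3.
next_char = character at position 4 + 3 = 7 -> 'c'

Best match: offset=3, length=3 (matching 'afa' starting at position 1)
LZ77 triple: (3, 3, 'c')


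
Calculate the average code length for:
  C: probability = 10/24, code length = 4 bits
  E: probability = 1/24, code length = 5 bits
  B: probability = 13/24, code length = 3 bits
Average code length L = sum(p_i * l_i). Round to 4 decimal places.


Weighted contributions p_i * l_i:
  C: (10/24) * 4 = 40/24
  E: (1/24) * 5 = 5/24
  B: (13/24) * 3 = 39/24
Sum = (40 + 5 + 39)/24 = 84/24

L = 84/24 = 3.5000 bits/symbol


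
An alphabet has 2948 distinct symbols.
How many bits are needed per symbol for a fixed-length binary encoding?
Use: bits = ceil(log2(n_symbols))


log2(2948) = 11.5255
Bracket: 2^11 = 2048 < 2948 <= 2^12 = 4096
So ceil(log2(2948)) = 12

bits = ceil(log2(2948)) = ceil(11.5255) = 12 bits


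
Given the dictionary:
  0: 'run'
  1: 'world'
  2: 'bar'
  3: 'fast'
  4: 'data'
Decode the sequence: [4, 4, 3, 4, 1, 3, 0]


Look up each index in the dictionary:
  4 -> 'data'
  4 -> 'data'
  3 -> 'fast'
  4 -> 'data'
  1 -> 'world'
  3 -> 'fast'
  0 -> 'run'

Decoded: "data data fast data world fast run"
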